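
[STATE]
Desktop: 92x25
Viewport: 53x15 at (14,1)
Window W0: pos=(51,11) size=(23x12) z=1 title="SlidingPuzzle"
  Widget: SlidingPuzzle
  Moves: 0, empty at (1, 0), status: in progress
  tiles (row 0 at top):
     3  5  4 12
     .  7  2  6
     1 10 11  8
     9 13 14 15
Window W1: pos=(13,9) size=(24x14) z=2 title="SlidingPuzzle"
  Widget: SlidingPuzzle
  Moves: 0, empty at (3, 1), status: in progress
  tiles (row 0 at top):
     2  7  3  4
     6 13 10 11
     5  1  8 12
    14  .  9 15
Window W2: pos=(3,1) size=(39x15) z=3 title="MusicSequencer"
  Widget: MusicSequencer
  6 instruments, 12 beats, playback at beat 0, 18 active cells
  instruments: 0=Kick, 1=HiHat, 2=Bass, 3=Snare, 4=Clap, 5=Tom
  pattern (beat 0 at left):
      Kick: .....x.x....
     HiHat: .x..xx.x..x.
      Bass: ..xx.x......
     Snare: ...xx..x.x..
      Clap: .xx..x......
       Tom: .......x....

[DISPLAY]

━━━━━━━━━━━━━━━━━━━━━━━━━━━┓                         
encer                      ┃                         
───────────────────────────┨                         
45678901                   ┃                         
·█·█····                   ┃                         
██·█··█·                   ┃                         
·█······                   ┃                         
█··█·█··                   ┃                         
·█······                   ┃                         
···█····                   ┃                         
                           ┃         ┏━━━━━━━━━━━━━━━
                           ┃         ┃ SlidingPuzzle 
                           ┃         ┠───────────────
                           ┃         ┃┌────┬────┬────
━━━━━━━━━━━━━━━━━━━━━━━━━━━┛         ┃│  3 │  5 │  4 


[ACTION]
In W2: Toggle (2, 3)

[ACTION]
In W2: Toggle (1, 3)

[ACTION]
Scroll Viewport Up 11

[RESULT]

                                                     
━━━━━━━━━━━━━━━━━━━━━━━━━━━┓                         
encer                      ┃                         
───────────────────────────┨                         
45678901                   ┃                         
·█·█····                   ┃                         
██·█··█·                   ┃                         
·█······                   ┃                         
█··█·█··                   ┃                         
·█······                   ┃                         
···█····                   ┃                         
                           ┃         ┏━━━━━━━━━━━━━━━
                           ┃         ┃ SlidingPuzzle 
                           ┃         ┠───────────────
                           ┃         ┃┌────┬────┬────


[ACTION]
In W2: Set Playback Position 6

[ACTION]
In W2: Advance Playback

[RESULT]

                                                     
━━━━━━━━━━━━━━━━━━━━━━━━━━━┓                         
encer                      ┃                         
───────────────────────────┨                         
456▼8901                   ┃                         
·█·█····                   ┃                         
██·█··█·                   ┃                         
·█······                   ┃                         
█··█·█··                   ┃                         
·█······                   ┃                         
···█····                   ┃                         
                           ┃         ┏━━━━━━━━━━━━━━━
                           ┃         ┃ SlidingPuzzle 
                           ┃         ┠───────────────
                           ┃         ┃┌────┬────┬────


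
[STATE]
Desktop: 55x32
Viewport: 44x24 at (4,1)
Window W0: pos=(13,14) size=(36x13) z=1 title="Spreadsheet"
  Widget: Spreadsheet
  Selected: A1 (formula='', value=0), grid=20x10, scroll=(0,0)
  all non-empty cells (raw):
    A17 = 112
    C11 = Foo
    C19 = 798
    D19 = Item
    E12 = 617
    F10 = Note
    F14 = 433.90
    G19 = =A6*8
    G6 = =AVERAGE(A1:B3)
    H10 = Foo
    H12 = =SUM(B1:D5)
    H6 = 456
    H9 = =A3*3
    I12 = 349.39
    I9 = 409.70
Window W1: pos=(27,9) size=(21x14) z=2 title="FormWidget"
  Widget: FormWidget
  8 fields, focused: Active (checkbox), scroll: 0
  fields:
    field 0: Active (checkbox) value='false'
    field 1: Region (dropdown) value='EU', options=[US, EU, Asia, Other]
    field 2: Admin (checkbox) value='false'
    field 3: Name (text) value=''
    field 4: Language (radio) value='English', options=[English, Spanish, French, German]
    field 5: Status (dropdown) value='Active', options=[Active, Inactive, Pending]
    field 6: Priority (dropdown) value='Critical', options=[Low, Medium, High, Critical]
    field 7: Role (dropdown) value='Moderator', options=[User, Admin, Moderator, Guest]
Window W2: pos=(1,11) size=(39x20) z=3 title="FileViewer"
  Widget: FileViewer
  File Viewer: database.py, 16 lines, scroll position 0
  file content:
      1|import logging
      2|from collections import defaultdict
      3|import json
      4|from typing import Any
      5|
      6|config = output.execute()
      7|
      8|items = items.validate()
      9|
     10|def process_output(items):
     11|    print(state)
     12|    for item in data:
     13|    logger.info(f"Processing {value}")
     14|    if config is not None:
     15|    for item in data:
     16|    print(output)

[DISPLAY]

                                            
                                            
                                            
                                            
                                            
                                            
                                            
                                            
                       ┏━━━━━━━━━━━━━━━━━━━┓
                       ┃ FormWidget        ┃
━━━━━━━━━━━━━━━━━━━━━━━━━━━━━━━━━━━┓───────┨
ileViewer                          ┃  [ ]  ┃
───────────────────────────────────┨  [EU▼]┃
port logging                      ▲┃  [ ]  ┃
om collections import defaultdict █┃  [   ]┃
port json                         ░┃  (●) E┃
om typing import Any              ░┃  [Ac▼]┃
                                  ░┃  [Cr▼]┃
nfig = output.execute()           ░┃  [Mo▼]┃
                                  ░┃       ┃
ems = items.validate()            ░┃       ┃
                                  ░┃━━━━━━━┛
f process_output(items):          ░┃ 0      
  print(state)                    ░┃ 0      


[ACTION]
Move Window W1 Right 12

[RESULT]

                                            
                                            
                                            
                                            
                                            
                                            
                                            
                                            
                              ┏━━━━━━━━━━━━━
                              ┃ FormWidget  
━━━━━━━━━━━━━━━━━━━━━━━━━━━━━━━━━━━┓────────
ileViewer                          ┃ive:    
───────────────────────────────────┨ion:    
port logging                      ▲┃in:     
om collections import defaultdict █┃e:      
port json                         ░┃guage:  
om typing import Any              ░┃tus:    
                                  ░┃ority:  
nfig = output.execute()           ░┃e:      
                                  ░┃        
ems = items.validate()            ░┃        
                                  ░┃━━━━━━━━
f process_output(items):          ░┃ 0      
  print(state)                    ░┃ 0      


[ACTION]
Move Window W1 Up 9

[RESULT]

                              ┃ FormWidget  
                              ┠─────────────
                              ┃> Active:    
                              ┃  Region:    
                              ┃  Admin:     
                              ┃  Name:      
                              ┃  Language:  
                              ┃  Status:    
                              ┃  Priority:  
                              ┃  Role:      
━━━━━━━━━━━━━━━━━━━━━━━━━━━━━━━━━━━┓        
ileViewer                          ┃        
───────────────────────────────────┨━━━━━━━━
port logging                      ▲┃━━━━━━━━
om collections import defaultdict █┃        
port json                         ░┃────────
om typing import Any              ░┃        
                                  ░┃     D  
nfig = output.execute()           ░┃--------
                                  ░┃ 0      
ems = items.validate()            ░┃ 0      
                                  ░┃ 0      
f process_output(items):          ░┃ 0      
  print(state)                    ░┃ 0      


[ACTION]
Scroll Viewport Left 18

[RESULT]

                                  ┃ FormWidg
                                  ┠─────────
                                  ┃> Active:
                                  ┃  Region:
                                  ┃  Admin: 
                                  ┃  Name:  
                                  ┃  Languag
                                  ┃  Status:
                                  ┃  Priorit
                                  ┃  Role:  
 ┏━━━━━━━━━━━━━━━━━━━━━━━━━━━━━━━━━━━━━┓    
 ┃ FileViewer                          ┃    
 ┠─────────────────────────────────────┨━━━━
 ┃import logging                      ▲┃━━━━
 ┃from collections import defaultdict █┃    
 ┃import json                         ░┃────
 ┃from typing import Any              ░┃    
 ┃                                    ░┃    
 ┃config = output.execute()           ░┃----
 ┃                                    ░┃ 0  
 ┃items = items.validate()            ░┃ 0  
 ┃                                    ░┃ 0  
 ┃def process_output(items):          ░┃ 0  
 ┃    print(state)                    ░┃ 0  


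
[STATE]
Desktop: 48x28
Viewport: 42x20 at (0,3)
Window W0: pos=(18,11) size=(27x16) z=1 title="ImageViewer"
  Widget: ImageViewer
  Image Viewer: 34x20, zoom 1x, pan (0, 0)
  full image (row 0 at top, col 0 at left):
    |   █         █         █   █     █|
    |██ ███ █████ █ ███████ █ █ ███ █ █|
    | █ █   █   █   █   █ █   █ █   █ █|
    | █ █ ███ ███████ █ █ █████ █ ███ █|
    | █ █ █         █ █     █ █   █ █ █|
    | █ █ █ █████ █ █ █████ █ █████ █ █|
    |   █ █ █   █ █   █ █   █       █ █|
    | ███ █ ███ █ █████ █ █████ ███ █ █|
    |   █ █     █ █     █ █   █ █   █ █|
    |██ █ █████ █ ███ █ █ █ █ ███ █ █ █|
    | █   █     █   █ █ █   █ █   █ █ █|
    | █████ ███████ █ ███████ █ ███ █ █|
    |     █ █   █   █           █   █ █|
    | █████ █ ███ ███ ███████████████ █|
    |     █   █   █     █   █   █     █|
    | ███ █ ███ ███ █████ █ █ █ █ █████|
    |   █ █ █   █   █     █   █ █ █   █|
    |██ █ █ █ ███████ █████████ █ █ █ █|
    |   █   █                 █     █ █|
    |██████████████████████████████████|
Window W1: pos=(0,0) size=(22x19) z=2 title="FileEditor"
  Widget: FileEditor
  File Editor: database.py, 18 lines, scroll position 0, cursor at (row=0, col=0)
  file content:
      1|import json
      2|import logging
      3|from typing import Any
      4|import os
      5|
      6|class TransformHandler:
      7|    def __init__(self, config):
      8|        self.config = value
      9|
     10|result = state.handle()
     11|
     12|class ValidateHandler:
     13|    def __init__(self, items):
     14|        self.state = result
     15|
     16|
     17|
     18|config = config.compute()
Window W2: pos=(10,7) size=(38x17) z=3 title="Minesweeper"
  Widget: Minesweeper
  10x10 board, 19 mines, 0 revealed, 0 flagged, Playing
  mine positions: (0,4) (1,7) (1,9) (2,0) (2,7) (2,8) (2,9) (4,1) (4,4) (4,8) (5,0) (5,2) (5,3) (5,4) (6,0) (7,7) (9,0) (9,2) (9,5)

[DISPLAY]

┃█mport json        ▲┃                    
┃import logging     █┃                    
┃from typing import ░┃                    
┃import os          ░┃                    
┃         ┏━━━━━━━━━━━━━━━━━━━━━━━━━━━━━━━
┃class Tra┃ Minesweeper                   
┃    def _┠───────────────────────────────
┃        s┃■■■■■■■■■■                     
┃         ┃■■■■■■■■■■                     
┃result = ┃■■■■■■■■■■                     
┃         ┃■■■■■■■■■■                     
┃class Val┃■■■■■■■■■■                     
┃    def _┃■■■■■■■■■■                     
┃        s┃■■■■■■■■■■                     
┃         ┃■■■■■■■■■■                     
┗━━━━━━━━━┃■■■■■■■■■■                     
          ┃■■■■■■■■■■                     
          ┃                               
          ┃                               
          ┃                               


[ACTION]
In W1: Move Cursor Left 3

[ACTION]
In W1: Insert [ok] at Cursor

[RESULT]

┃ok█mport json      ▲┃                    
┃import logging     █┃                    
┃from typing import ░┃                    
┃import os          ░┃                    
┃         ┏━━━━━━━━━━━━━━━━━━━━━━━━━━━━━━━
┃class Tra┃ Minesweeper                   
┃    def _┠───────────────────────────────
┃        s┃■■■■■■■■■■                     
┃         ┃■■■■■■■■■■                     
┃result = ┃■■■■■■■■■■                     
┃         ┃■■■■■■■■■■                     
┃class Val┃■■■■■■■■■■                     
┃    def _┃■■■■■■■■■■                     
┃        s┃■■■■■■■■■■                     
┃         ┃■■■■■■■■■■                     
┗━━━━━━━━━┃■■■■■■■■■■                     
          ┃■■■■■■■■■■                     
          ┃                               
          ┃                               
          ┃                               


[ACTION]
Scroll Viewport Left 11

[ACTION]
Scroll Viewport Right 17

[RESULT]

ort json      ▲┃                          
t logging     █┃                          
typing import ░┃                          
t os          ░┃                          
    ┏━━━━━━━━━━━━━━━━━━━━━━━━━━━━━━━━━━━━┓
 Tra┃ Minesweeper                        ┃
ef _┠────────────────────────────────────┨
   s┃■■■■■■■■■■                          ┃
    ┃■■■■■■■■■■                          ┃
t = ┃■■■■■■■■■■                          ┃
    ┃■■■■■■■■■■                          ┃
 Val┃■■■■■■■■■■                          ┃
ef _┃■■■■■■■■■■                          ┃
   s┃■■■■■■■■■■                          ┃
    ┃■■■■■■■■■■                          ┃
━━━━┃■■■■■■■■■■                          ┃
    ┃■■■■■■■■■■                          ┃
    ┃                                    ┃
    ┃                                    ┃
    ┃                                    ┃


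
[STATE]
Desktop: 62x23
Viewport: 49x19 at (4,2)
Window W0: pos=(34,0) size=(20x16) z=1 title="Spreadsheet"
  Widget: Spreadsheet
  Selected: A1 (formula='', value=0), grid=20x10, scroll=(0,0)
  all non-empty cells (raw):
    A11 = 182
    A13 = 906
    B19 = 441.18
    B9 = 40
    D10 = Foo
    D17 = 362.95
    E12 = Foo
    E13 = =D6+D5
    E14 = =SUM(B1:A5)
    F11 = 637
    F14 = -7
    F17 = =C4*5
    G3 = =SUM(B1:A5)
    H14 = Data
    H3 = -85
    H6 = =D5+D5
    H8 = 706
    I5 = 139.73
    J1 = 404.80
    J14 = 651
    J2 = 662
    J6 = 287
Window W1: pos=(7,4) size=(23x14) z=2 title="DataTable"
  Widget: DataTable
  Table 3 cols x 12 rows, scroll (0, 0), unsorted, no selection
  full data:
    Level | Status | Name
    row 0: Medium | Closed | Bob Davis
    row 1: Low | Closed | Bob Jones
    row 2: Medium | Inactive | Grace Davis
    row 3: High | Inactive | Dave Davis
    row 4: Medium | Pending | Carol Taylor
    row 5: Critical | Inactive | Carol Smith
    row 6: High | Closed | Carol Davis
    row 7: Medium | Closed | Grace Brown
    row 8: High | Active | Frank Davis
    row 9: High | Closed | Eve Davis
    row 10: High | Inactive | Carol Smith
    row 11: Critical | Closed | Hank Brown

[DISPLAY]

                              ┠──────────────────
                              ┃A1:               
   ┏━━━━━━━━━━━━━━━━━━━━━┓    ┃       A       B  
   ┃ DataTable           ┃    ┃------------------
   ┠─────────────────────┨    ┃  1      [0]      
   ┃Level   │Status  │Nam┃    ┃  2        0      
   ┃────────┼────────┼───┃    ┃  3        0      
   ┃Medium  │Closed  │Bob┃    ┃  4        0      
   ┃Low     │Closed  │Bob┃    ┃  5        0      
   ┃Medium  │Inactive│Gra┃    ┃  6        0      
   ┃High    │Inactive│Dav┃    ┃  7        0      
   ┃Medium  │Pending │Car┃    ┃  8        0      
   ┃Critical│Inactive│Car┃    ┃  9        0      
   ┃High    │Closed  │Car┃    ┗━━━━━━━━━━━━━━━━━━
   ┃Medium  │Closed  │Gra┃                       
   ┗━━━━━━━━━━━━━━━━━━━━━┛                       
                                                 
                                                 
                                                 


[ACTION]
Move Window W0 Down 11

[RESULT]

                                                 
                                                 
   ┏━━━━━━━━━━━━━━━━━━━━━┓                       
   ┃ DataTable           ┃                       
   ┠─────────────────────┨                       
   ┃Level   │Status  │Nam┃    ┏━━━━━━━━━━━━━━━━━━
   ┃────────┼────────┼───┃    ┃ Spreadsheet      
   ┃Medium  │Closed  │Bob┃    ┠──────────────────
   ┃Low     │Closed  │Bob┃    ┃A1:               
   ┃Medium  │Inactive│Gra┃    ┃       A       B  
   ┃High    │Inactive│Dav┃    ┃------------------
   ┃Medium  │Pending │Car┃    ┃  1      [0]      
   ┃Critical│Inactive│Car┃    ┃  2        0      
   ┃High    │Closed  │Car┃    ┃  3        0      
   ┃Medium  │Closed  │Gra┃    ┃  4        0      
   ┗━━━━━━━━━━━━━━━━━━━━━┛    ┃  5        0      
                              ┃  6        0      
                              ┃  7        0      
                              ┃  8        0      


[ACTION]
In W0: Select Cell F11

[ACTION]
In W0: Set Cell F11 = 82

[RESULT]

                                                 
                                                 
   ┏━━━━━━━━━━━━━━━━━━━━━┓                       
   ┃ DataTable           ┃                       
   ┠─────────────────────┨                       
   ┃Level   │Status  │Nam┃    ┏━━━━━━━━━━━━━━━━━━
   ┃────────┼────────┼───┃    ┃ Spreadsheet      
   ┃Medium  │Closed  │Bob┃    ┠──────────────────
   ┃Low     │Closed  │Bob┃    ┃F11: 82           
   ┃Medium  │Inactive│Gra┃    ┃       A       B  
   ┃High    │Inactive│Dav┃    ┃------------------
   ┃Medium  │Pending │Car┃    ┃  1        0      
   ┃Critical│Inactive│Car┃    ┃  2        0      
   ┃High    │Closed  │Car┃    ┃  3        0      
   ┃Medium  │Closed  │Gra┃    ┃  4        0      
   ┗━━━━━━━━━━━━━━━━━━━━━┛    ┃  5        0      
                              ┃  6        0      
                              ┃  7        0      
                              ┃  8        0      


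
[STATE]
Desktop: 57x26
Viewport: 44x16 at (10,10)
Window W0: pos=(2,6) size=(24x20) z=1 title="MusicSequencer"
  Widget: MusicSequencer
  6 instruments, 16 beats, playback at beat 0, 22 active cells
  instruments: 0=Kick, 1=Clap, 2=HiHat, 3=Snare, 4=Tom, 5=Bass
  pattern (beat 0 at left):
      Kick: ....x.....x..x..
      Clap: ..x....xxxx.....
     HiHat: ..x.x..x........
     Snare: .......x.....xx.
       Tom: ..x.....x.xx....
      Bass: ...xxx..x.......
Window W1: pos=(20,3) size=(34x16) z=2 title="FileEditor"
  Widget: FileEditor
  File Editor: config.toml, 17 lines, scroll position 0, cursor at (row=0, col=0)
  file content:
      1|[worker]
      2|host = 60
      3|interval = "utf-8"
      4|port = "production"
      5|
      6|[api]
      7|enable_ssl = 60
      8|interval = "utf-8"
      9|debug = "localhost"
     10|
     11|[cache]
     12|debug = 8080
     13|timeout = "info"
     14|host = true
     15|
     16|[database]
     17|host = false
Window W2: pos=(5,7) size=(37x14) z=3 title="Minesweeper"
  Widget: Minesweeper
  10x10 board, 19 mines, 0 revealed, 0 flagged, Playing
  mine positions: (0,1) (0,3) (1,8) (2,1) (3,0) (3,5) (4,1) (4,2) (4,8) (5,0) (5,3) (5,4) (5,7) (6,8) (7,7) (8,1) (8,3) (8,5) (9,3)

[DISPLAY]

■■■■■■                         ┃          ░┃
■■■■■■                         ┃          ░┃
■■■■■■                         ┃          ░┃
■■■■■■                         ┃          ░┃
■■■■■■                         ┃          ░┃
■■■■■■                         ┃          ░┃
■■■■■■                         ┃          ░┃
■■■■■■                         ┃          ▼┃
■■■■■■                         ┃━━━━━━━━━━━┛
■■■■■■                         ┃            
━━━━━━━━━━━━━━━━━━━━━━━━━━━━━━━┛            
               ┃                            
               ┃                            
               ┃                            
               ┃                            
━━━━━━━━━━━━━━━┛                            


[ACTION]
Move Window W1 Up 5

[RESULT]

■■■■■■                         ┃          ░┃
■■■■■■                         ┃          ░┃
■■■■■■                         ┃          ░┃
■■■■■■                         ┃          ░┃
■■■■■■                         ┃          ▼┃
■■■■■■                         ┃━━━━━━━━━━━┛
■■■■■■                         ┃            
■■■■■■                         ┃            
■■■■■■                         ┃            
■■■■■■                         ┃            
━━━━━━━━━━━━━━━━━━━━━━━━━━━━━━━┛            
               ┃                            
               ┃                            
               ┃                            
               ┃                            
━━━━━━━━━━━━━━━┛                            


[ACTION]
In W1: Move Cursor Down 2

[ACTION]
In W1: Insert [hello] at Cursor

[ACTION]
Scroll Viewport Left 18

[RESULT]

  ┃  ┃■■■■■■■■■■                         ┃  
  ┃  ┃■■■■■■■■■■                         ┃  
  ┃ H┃■■■■■■■■■■                         ┃  
  ┃ S┃■■■■■■■■■■                         ┃  
  ┃  ┃■■■■■■■■■■                         ┃  
  ┃  ┃■■■■■■■■■■                         ┃━━
  ┃  ┃■■■■■■■■■■                         ┃  
  ┃  ┃■■■■■■■■■■                         ┃  
  ┃  ┃■■■■■■■■■■                         ┃  
  ┃  ┃■■■■■■■■■■                         ┃  
  ┃  ┗━━━━━━━━━━━━━━━━━━━━━━━━━━━━━━━━━━━┛  
  ┃                      ┃                  
  ┃                      ┃                  
  ┃                      ┃                  
  ┃                      ┃                  
  ┗━━━━━━━━━━━━━━━━━━━━━━┛                  


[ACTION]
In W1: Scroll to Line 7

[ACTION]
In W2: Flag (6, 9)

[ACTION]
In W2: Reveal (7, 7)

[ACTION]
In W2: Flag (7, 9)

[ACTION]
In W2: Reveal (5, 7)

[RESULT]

  ┃  ┃■✹■✹■■■■■■                         ┃  
  ┃  ┃■■■■■■■■✹■                         ┃  
  ┃ H┃■✹■■■■■■■■                         ┃  
  ┃ S┃✹■■■■✹■■■■                         ┃  
  ┃  ┃■✹✹■■■■■✹■                         ┃  
  ┃  ┃✹■■✹✹■■✹■■                         ┃━━
  ┃  ┃■■■■■■■■✹⚑                         ┃  
  ┃  ┃■■■■■■■✹■■                         ┃  
  ┃  ┃■✹■✹■✹■■■■                         ┃  
  ┃  ┃■■■✹■■■■■■                         ┃  
  ┃  ┗━━━━━━━━━━━━━━━━━━━━━━━━━━━━━━━━━━━┛  
  ┃                      ┃                  
  ┃                      ┃                  
  ┃                      ┃                  
  ┃                      ┃                  
  ┗━━━━━━━━━━━━━━━━━━━━━━┛                  


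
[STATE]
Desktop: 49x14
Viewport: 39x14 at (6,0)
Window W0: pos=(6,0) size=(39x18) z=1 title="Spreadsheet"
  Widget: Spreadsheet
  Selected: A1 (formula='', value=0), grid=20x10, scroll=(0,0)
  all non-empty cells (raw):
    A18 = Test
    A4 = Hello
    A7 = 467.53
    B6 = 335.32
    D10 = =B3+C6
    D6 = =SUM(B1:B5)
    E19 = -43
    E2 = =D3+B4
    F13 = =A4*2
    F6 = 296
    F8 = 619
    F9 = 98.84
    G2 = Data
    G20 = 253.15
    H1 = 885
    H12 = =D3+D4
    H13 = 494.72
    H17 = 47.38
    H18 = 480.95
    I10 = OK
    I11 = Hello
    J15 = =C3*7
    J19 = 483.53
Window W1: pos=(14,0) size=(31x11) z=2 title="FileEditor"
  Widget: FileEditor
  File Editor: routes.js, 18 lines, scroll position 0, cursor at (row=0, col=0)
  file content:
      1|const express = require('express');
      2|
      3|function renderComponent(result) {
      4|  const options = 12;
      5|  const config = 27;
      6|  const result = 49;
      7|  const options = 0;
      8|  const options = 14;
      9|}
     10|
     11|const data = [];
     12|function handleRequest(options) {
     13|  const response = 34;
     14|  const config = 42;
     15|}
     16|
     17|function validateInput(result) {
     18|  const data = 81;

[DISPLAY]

┏━━━━━━━┏━━━━━━━━━━━━━━━━━━━━━━━━━━━━━┓
┃ Spread┃ FileEditor                  ┃
┠───────┠─────────────────────────────┨
┃A1:    ┃█onst express = require('exp▲┃
┃       ┃                            █┃
┃-------┃function renderComponent(res░┃
┃  1    ┃  const options = 12;       ░┃
┃  2    ┃  const config = 27;        ░┃
┃  3    ┃  const result = 49;        ░┃
┃  4 Hel┃  const options = 0;        ▼┃
┃  5    ┗━━━━━━━━━━━━━━━━━━━━━━━━━━━━━┛
┃  6        0  335.32       0       0 ┃
┃  7   467.53       0       0       0 ┃
┃  8        0       0       0       0 ┃


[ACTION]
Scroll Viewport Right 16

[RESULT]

━━━━┏━━━━━━━━━━━━━━━━━━━━━━━━━━━━━┓    
read┃ FileEditor                  ┃    
────┠─────────────────────────────┨    
    ┃█onst express = require('exp▲┃    
    ┃                            █┃    
----┃function renderComponent(res░┃    
    ┃  const options = 12;       ░┃    
    ┃  const config = 27;        ░┃    
    ┃  const result = 49;        ░┃    
 Hel┃  const options = 0;        ▼┃    
    ┗━━━━━━━━━━━━━━━━━━━━━━━━━━━━━┛    
        0  335.32       0       0 ┃    
   467.53       0       0       0 ┃    
        0       0       0       0 ┃    


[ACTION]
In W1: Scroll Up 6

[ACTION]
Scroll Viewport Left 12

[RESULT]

      ┏━━━━━━━┏━━━━━━━━━━━━━━━━━━━━━━━━
      ┃ Spread┃ FileEditor             
      ┠───────┠────────────────────────
      ┃A1:    ┃█onst express = require(
      ┃       ┃                        
      ┃-------┃function renderComponent
      ┃  1    ┃  const options = 12;   
      ┃  2    ┃  const config = 27;    
      ┃  3    ┃  const result = 49;    
      ┃  4 Hel┃  const options = 0;    
      ┃  5    ┗━━━━━━━━━━━━━━━━━━━━━━━━
      ┃  6        0  335.32       0    
      ┃  7   467.53       0       0    
      ┃  8        0       0       0    


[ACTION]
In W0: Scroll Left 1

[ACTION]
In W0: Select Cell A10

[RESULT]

      ┏━━━━━━━┏━━━━━━━━━━━━━━━━━━━━━━━━
      ┃ Spread┃ FileEditor             
      ┠───────┠────────────────────────
      ┃A10:   ┃█onst express = require(
      ┃       ┃                        
      ┃-------┃function renderComponent
      ┃  1    ┃  const options = 12;   
      ┃  2    ┃  const config = 27;    
      ┃  3    ┃  const result = 49;    
      ┃  4 Hel┃  const options = 0;    
      ┃  5    ┗━━━━━━━━━━━━━━━━━━━━━━━━
      ┃  6        0  335.32       0    
      ┃  7   467.53       0       0    
      ┃  8        0       0       0    


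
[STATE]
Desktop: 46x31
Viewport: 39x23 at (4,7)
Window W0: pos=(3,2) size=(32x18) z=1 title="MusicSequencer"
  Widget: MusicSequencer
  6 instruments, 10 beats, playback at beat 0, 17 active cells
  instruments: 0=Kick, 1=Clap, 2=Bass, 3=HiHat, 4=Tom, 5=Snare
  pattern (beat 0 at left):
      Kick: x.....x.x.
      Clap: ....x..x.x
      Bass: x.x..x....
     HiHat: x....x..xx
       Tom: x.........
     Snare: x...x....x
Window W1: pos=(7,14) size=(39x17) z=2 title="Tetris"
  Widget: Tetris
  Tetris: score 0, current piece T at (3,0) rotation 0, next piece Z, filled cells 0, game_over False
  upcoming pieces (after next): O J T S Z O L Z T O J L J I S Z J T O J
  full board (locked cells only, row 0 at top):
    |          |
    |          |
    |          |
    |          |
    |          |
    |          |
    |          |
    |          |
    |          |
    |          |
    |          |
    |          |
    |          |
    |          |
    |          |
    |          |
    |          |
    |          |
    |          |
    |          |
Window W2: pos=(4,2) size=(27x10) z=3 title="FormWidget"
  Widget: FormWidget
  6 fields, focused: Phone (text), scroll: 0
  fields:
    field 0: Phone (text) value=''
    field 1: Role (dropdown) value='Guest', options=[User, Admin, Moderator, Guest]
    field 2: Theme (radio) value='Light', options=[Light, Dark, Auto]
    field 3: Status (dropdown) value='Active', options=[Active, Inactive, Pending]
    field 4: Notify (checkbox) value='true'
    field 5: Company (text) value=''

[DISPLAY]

┃  Theme:      (●) Light  ┃   ┃        
┃  Status:     [Active  ▼]┃   ┃        
┃  Notify:     [x]        ┃   ┃        
┃  Company:    [         ]┃   ┃        
┗━━━━━━━━━━━━━━━━━━━━━━━━━┛   ┃        
                              ┃        
                              ┃        
   ┏━━━━━━━━━━━━━━━━━━━━━━━━━━━━━━━━━━━
   ┃ Tetris                            
   ┠───────────────────────────────────
   ┃          │Next:                   
   ┃          │▓▓                      
━━━┃          │ ▓▓                     
   ┃          │                        
   ┃          │                        
   ┃          │                        
   ┃          │Score:                  
   ┃          │0                       
   ┃          │                        
   ┃          │                        
   ┃          │                        
   ┃          │                        
   ┃          │                        


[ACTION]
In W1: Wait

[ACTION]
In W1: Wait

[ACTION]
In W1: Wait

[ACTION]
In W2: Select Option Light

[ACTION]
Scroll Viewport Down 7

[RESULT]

┃  Status:     [Active  ▼]┃   ┃        
┃  Notify:     [x]        ┃   ┃        
┃  Company:    [         ]┃   ┃        
┗━━━━━━━━━━━━━━━━━━━━━━━━━┛   ┃        
                              ┃        
                              ┃        
   ┏━━━━━━━━━━━━━━━━━━━━━━━━━━━━━━━━━━━
   ┃ Tetris                            
   ┠───────────────────────────────────
   ┃          │Next:                   
   ┃          │▓▓                      
━━━┃          │ ▓▓                     
   ┃          │                        
   ┃          │                        
   ┃          │                        
   ┃          │Score:                  
   ┃          │0                       
   ┃          │                        
   ┃          │                        
   ┃          │                        
   ┃          │                        
   ┃          │                        
   ┗━━━━━━━━━━━━━━━━━━━━━━━━━━━━━━━━━━━


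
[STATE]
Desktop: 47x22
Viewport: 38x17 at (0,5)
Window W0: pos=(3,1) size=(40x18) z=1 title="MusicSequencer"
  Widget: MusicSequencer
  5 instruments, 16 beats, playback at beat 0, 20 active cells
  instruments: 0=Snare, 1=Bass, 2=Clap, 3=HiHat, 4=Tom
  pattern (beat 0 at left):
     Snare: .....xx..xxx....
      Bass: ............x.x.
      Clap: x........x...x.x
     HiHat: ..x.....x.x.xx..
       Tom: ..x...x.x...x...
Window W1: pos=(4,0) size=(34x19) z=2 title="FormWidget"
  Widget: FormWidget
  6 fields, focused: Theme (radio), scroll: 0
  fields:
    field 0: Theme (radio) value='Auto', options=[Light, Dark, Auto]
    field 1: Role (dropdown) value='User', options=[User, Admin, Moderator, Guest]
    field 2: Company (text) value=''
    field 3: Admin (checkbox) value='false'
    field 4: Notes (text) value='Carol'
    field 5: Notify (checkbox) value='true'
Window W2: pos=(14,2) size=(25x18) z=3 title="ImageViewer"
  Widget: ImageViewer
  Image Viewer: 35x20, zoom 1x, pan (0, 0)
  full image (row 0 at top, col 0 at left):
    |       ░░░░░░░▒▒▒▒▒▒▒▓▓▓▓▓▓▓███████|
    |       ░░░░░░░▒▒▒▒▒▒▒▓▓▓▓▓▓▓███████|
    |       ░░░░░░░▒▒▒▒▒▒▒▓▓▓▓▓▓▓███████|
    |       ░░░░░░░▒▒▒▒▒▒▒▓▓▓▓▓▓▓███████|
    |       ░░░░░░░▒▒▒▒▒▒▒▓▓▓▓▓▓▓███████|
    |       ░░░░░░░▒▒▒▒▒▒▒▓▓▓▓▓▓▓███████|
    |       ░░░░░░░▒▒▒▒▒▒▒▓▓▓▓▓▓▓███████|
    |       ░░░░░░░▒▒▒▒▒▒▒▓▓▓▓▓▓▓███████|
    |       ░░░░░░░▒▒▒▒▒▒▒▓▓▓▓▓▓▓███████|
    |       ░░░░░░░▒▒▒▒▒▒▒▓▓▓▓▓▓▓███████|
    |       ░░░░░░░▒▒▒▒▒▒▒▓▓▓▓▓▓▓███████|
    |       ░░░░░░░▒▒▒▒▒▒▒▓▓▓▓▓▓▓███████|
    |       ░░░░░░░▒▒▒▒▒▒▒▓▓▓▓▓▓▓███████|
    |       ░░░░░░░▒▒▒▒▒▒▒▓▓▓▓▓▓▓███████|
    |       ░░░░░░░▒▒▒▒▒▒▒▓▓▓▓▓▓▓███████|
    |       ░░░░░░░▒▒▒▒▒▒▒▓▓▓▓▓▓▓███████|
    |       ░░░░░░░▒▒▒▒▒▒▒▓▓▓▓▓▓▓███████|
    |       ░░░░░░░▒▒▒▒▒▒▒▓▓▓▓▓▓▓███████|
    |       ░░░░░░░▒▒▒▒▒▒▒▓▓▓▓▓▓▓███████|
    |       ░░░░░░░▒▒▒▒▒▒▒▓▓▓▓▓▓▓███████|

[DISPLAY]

   ┃┃  Company┃       ░░░░░░░▒▒▒▒▒▒▒▓▓
   ┃┃  Admin: ┃       ░░░░░░░▒▒▒▒▒▒▒▓▓
   ┃┃  Notes: ┃       ░░░░░░░▒▒▒▒▒▒▒▓▓
   ┃┃  Notify:┃       ░░░░░░░▒▒▒▒▒▒▒▓▓
   ┃┃         ┃       ░░░░░░░▒▒▒▒▒▒▒▓▓
   ┃┃         ┃       ░░░░░░░▒▒▒▒▒▒▒▓▓
   ┃┃         ┃       ░░░░░░░▒▒▒▒▒▒▒▓▓
   ┃┃         ┃       ░░░░░░░▒▒▒▒▒▒▒▓▓
   ┃┃         ┃       ░░░░░░░▒▒▒▒▒▒▒▓▓
   ┃┃         ┃       ░░░░░░░▒▒▒▒▒▒▒▓▓
   ┃┃         ┃       ░░░░░░░▒▒▒▒▒▒▒▓▓
   ┃┃         ┃       ░░░░░░░▒▒▒▒▒▒▒▓▓
   ┃┃         ┃       ░░░░░░░▒▒▒▒▒▒▒▓▓
   ┗┗━━━━━━━━━┃       ░░░░░░░▒▒▒▒▒▒▒▓▓
              ┗━━━━━━━━━━━━━━━━━━━━━━━
                                      
                                      


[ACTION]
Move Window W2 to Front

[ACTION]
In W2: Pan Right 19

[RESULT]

   ┃┃  Company┃▒▒▓▓▓▓▓▓▓███████       
   ┃┃  Admin: ┃▒▒▓▓▓▓▓▓▓███████       
   ┃┃  Notes: ┃▒▒▓▓▓▓▓▓▓███████       
   ┃┃  Notify:┃▒▒▓▓▓▓▓▓▓███████       
   ┃┃         ┃▒▒▓▓▓▓▓▓▓███████       
   ┃┃         ┃▒▒▓▓▓▓▓▓▓███████       
   ┃┃         ┃▒▒▓▓▓▓▓▓▓███████       
   ┃┃         ┃▒▒▓▓▓▓▓▓▓███████       
   ┃┃         ┃▒▒▓▓▓▓▓▓▓███████       
   ┃┃         ┃▒▒▓▓▓▓▓▓▓███████       
   ┃┃         ┃▒▒▓▓▓▓▓▓▓███████       
   ┃┃         ┃▒▒▓▓▓▓▓▓▓███████       
   ┃┃         ┃▒▒▓▓▓▓▓▓▓███████       
   ┗┗━━━━━━━━━┃▒▒▓▓▓▓▓▓▓███████       
              ┗━━━━━━━━━━━━━━━━━━━━━━━
                                      
                                      


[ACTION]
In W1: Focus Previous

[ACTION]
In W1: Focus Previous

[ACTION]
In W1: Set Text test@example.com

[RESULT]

   ┃┃  Company┃▒▒▓▓▓▓▓▓▓███████       
   ┃┃  Admin: ┃▒▒▓▓▓▓▓▓▓███████       
   ┃┃> Notes: ┃▒▒▓▓▓▓▓▓▓███████       
   ┃┃  Notify:┃▒▒▓▓▓▓▓▓▓███████       
   ┃┃         ┃▒▒▓▓▓▓▓▓▓███████       
   ┃┃         ┃▒▒▓▓▓▓▓▓▓███████       
   ┃┃         ┃▒▒▓▓▓▓▓▓▓███████       
   ┃┃         ┃▒▒▓▓▓▓▓▓▓███████       
   ┃┃         ┃▒▒▓▓▓▓▓▓▓███████       
   ┃┃         ┃▒▒▓▓▓▓▓▓▓███████       
   ┃┃         ┃▒▒▓▓▓▓▓▓▓███████       
   ┃┃         ┃▒▒▓▓▓▓▓▓▓███████       
   ┃┃         ┃▒▒▓▓▓▓▓▓▓███████       
   ┗┗━━━━━━━━━┃▒▒▓▓▓▓▓▓▓███████       
              ┗━━━━━━━━━━━━━━━━━━━━━━━
                                      
                                      
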